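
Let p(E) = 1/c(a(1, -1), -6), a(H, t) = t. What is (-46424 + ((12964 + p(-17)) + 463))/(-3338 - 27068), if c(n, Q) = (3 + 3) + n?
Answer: 82492/76015 ≈ 1.0852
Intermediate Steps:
c(n, Q) = 6 + n
p(E) = ⅕ (p(E) = 1/(6 - 1) = 1/5 = ⅕)
(-46424 + ((12964 + p(-17)) + 463))/(-3338 - 27068) = (-46424 + ((12964 + ⅕) + 463))/(-3338 - 27068) = (-46424 + (64821/5 + 463))/(-30406) = (-46424 + 67136/5)*(-1/30406) = -164984/5*(-1/30406) = 82492/76015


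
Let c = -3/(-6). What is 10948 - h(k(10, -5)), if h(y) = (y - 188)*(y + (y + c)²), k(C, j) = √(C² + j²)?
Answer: 34245 + 5015*√5/4 ≈ 37049.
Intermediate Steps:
c = ½ (c = -3*(-⅙) = ½ ≈ 0.50000)
h(y) = (-188 + y)*(y + (½ + y)²) (h(y) = (y - 188)*(y + (y + ½)²) = (-188 + y)*(y + (½ + y)²))
10948 - h(k(10, -5)) = 10948 - (-47 + (√(10² + (-5)²))³ - 186*(√(10² + (-5)²))² - 1503*√(10² + (-5)²)/4) = 10948 - (-47 + (√(100 + 25))³ - 186*(√(100 + 25))² - 1503*√(100 + 25)/4) = 10948 - (-47 + (√125)³ - 186*(√125)² - 7515*√5/4) = 10948 - (-47 + (5*√5)³ - 186*(5*√5)² - 7515*√5/4) = 10948 - (-47 + 625*√5 - 186*125 - 7515*√5/4) = 10948 - (-47 + 625*√5 - 23250 - 7515*√5/4) = 10948 - (-23297 - 5015*√5/4) = 10948 + (23297 + 5015*√5/4) = 34245 + 5015*√5/4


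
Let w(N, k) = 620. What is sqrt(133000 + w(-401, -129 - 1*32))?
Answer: 2*sqrt(33405) ≈ 365.54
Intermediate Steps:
sqrt(133000 + w(-401, -129 - 1*32)) = sqrt(133000 + 620) = sqrt(133620) = 2*sqrt(33405)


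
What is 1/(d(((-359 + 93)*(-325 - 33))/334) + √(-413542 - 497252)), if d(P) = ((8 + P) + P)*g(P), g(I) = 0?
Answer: -I*√910794/910794 ≈ -0.0010478*I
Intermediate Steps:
d(P) = 0 (d(P) = ((8 + P) + P)*0 = (8 + 2*P)*0 = 0)
1/(d(((-359 + 93)*(-325 - 33))/334) + √(-413542 - 497252)) = 1/(0 + √(-413542 - 497252)) = 1/(0 + √(-910794)) = 1/(0 + I*√910794) = 1/(I*√910794) = -I*√910794/910794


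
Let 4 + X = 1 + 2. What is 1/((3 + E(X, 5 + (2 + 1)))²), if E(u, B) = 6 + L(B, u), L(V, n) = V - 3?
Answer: 1/196 ≈ 0.0051020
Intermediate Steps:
X = -1 (X = -4 + (1 + 2) = -4 + 3 = -1)
L(V, n) = -3 + V
E(u, B) = 3 + B (E(u, B) = 6 + (-3 + B) = 3 + B)
1/((3 + E(X, 5 + (2 + 1)))²) = 1/((3 + (3 + (5 + (2 + 1))))²) = 1/((3 + (3 + (5 + 3)))²) = 1/((3 + (3 + 8))²) = 1/((3 + 11)²) = 1/(14²) = 1/196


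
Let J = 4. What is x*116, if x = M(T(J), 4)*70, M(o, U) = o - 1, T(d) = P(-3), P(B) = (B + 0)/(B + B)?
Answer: -4060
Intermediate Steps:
P(B) = ½ (P(B) = B/((2*B)) = B*(1/(2*B)) = ½)
T(d) = ½
M(o, U) = -1 + o
x = -35 (x = (-1 + ½)*70 = -½*70 = -35)
x*116 = -35*116 = -4060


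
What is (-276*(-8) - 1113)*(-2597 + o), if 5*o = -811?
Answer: -3021324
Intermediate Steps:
o = -811/5 (o = (⅕)*(-811) = -811/5 ≈ -162.20)
(-276*(-8) - 1113)*(-2597 + o) = (-276*(-8) - 1113)*(-2597 - 811/5) = (2208 - 1113)*(-13796/5) = 1095*(-13796/5) = -3021324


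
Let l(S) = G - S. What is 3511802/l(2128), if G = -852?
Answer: -1755901/1490 ≈ -1178.5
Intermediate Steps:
l(S) = -852 - S
3511802/l(2128) = 3511802/(-852 - 1*2128) = 3511802/(-852 - 2128) = 3511802/(-2980) = 3511802*(-1/2980) = -1755901/1490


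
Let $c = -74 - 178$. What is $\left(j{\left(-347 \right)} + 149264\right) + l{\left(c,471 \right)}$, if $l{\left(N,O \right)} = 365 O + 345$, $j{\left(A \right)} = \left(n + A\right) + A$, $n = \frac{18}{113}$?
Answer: $\frac{36253808}{113} \approx 3.2083 \cdot 10^{5}$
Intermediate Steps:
$n = \frac{18}{113}$ ($n = 18 \cdot \frac{1}{113} = \frac{18}{113} \approx 0.15929$)
$j{\left(A \right)} = \frac{18}{113} + 2 A$ ($j{\left(A \right)} = \left(\frac{18}{113} + A\right) + A = \frac{18}{113} + 2 A$)
$c = -252$ ($c = -74 - 178 = -252$)
$l{\left(N,O \right)} = 345 + 365 O$
$\left(j{\left(-347 \right)} + 149264\right) + l{\left(c,471 \right)} = \left(\left(\frac{18}{113} + 2 \left(-347\right)\right) + 149264\right) + \left(345 + 365 \cdot 471\right) = \left(\left(\frac{18}{113} - 694\right) + 149264\right) + \left(345 + 171915\right) = \left(- \frac{78404}{113} + 149264\right) + 172260 = \frac{16788428}{113} + 172260 = \frac{36253808}{113}$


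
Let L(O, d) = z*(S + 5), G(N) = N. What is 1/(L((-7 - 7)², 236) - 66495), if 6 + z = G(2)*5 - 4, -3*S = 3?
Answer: -1/66495 ≈ -1.5039e-5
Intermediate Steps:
S = -1 (S = -⅓*3 = -1)
z = 0 (z = -6 + (2*5 - 4) = -6 + (10 - 4) = -6 + 6 = 0)
L(O, d) = 0 (L(O, d) = 0*(-1 + 5) = 0*4 = 0)
1/(L((-7 - 7)², 236) - 66495) = 1/(0 - 66495) = 1/(-66495) = -1/66495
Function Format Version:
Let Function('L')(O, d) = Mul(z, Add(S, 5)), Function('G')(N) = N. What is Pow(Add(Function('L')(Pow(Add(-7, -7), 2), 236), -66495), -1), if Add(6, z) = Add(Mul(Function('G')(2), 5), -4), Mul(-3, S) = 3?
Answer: Rational(-1, 66495) ≈ -1.5039e-5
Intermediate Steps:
S = -1 (S = Mul(Rational(-1, 3), 3) = -1)
z = 0 (z = Add(-6, Add(Mul(2, 5), -4)) = Add(-6, Add(10, -4)) = Add(-6, 6) = 0)
Function('L')(O, d) = 0 (Function('L')(O, d) = Mul(0, Add(-1, 5)) = Mul(0, 4) = 0)
Pow(Add(Function('L')(Pow(Add(-7, -7), 2), 236), -66495), -1) = Pow(Add(0, -66495), -1) = Pow(-66495, -1) = Rational(-1, 66495)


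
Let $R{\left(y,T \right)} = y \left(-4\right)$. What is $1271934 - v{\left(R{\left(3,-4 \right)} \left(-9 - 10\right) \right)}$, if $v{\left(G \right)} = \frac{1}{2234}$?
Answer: $\frac{2841500555}{2234} \approx 1.2719 \cdot 10^{6}$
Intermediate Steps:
$R{\left(y,T \right)} = - 4 y$
$v{\left(G \right)} = \frac{1}{2234}$
$1271934 - v{\left(R{\left(3,-4 \right)} \left(-9 - 10\right) \right)} = 1271934 - \frac{1}{2234} = \frac{2841500555}{2234}$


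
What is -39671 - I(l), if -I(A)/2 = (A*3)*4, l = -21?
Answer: -40175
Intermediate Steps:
I(A) = -24*A (I(A) = -2*A*3*4 = -2*3*A*4 = -24*A)
-39671 - I(l) = -39671 - (-24)*(-21) = -39671 - 1*504 = -39671 - 504 = -40175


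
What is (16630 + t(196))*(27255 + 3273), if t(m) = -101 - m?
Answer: 498613824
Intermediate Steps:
(16630 + t(196))*(27255 + 3273) = (16630 + (-101 - 1*196))*(27255 + 3273) = (16630 + (-101 - 196))*30528 = (16630 - 297)*30528 = 16333*30528 = 498613824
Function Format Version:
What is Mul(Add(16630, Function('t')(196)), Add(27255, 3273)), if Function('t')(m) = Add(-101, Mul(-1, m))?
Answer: 498613824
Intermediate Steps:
Mul(Add(16630, Function('t')(196)), Add(27255, 3273)) = Mul(Add(16630, Add(-101, Mul(-1, 196))), Add(27255, 3273)) = Mul(Add(16630, Add(-101, -196)), 30528) = Mul(Add(16630, -297), 30528) = Mul(16333, 30528) = 498613824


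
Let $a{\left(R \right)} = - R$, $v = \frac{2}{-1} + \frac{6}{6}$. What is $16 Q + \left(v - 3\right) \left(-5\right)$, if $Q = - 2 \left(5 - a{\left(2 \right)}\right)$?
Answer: $-204$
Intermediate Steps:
$v = -1$ ($v = 2 \left(-1\right) + 6 \cdot \frac{1}{6} = -2 + 1 = -1$)
$Q = -14$ ($Q = - 2 \left(5 - \left(-1\right) 2\right) = - 2 \left(5 - -2\right) = - 2 \left(5 + 2\right) = \left(-2\right) 7 = -14$)
$16 Q + \left(v - 3\right) \left(-5\right) = 16 \left(-14\right) + \left(-1 - 3\right) \left(-5\right) = -224 - -20 = -224 + 20 = -204$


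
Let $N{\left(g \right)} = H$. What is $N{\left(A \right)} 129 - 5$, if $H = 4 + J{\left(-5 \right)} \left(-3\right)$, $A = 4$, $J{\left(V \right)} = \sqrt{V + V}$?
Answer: $511 - 387 i \sqrt{10} \approx 511.0 - 1223.8 i$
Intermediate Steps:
$J{\left(V \right)} = \sqrt{2} \sqrt{V}$ ($J{\left(V \right)} = \sqrt{2 V} = \sqrt{2} \sqrt{V}$)
$H = 4 - 3 i \sqrt{10}$ ($H = 4 + \sqrt{2} \sqrt{-5} \left(-3\right) = 4 + \sqrt{2} i \sqrt{5} \left(-3\right) = 4 + i \sqrt{10} \left(-3\right) = 4 - 3 i \sqrt{10} \approx 4.0 - 9.4868 i$)
$N{\left(g \right)} = 4 - 3 i \sqrt{10}$
$N{\left(A \right)} 129 - 5 = \left(4 - 3 i \sqrt{10}\right) 129 - 5 = \left(516 - 387 i \sqrt{10}\right) - 5 = 511 - 387 i \sqrt{10}$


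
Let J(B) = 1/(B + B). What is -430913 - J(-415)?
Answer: -357657789/830 ≈ -4.3091e+5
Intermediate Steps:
J(B) = 1/(2*B)
-430913 - J(-415) = -430913 - 1/(2*(-415)) = -430913 - (-1)/(2*415) = -430913 - 1*(-1/830) = -430913 + 1/830 = -357657789/830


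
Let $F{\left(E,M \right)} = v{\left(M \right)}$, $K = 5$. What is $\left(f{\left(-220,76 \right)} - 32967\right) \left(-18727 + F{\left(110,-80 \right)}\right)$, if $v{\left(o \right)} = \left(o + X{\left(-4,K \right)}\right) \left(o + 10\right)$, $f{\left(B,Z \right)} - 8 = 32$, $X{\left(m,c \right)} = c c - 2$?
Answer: $485245199$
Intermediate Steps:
$X{\left(m,c \right)} = -2 + c^{2}$ ($X{\left(m,c \right)} = c^{2} - 2 = -2 + c^{2}$)
$f{\left(B,Z \right)} = 40$ ($f{\left(B,Z \right)} = 8 + 32 = 40$)
$v{\left(o \right)} = \left(10 + o\right) \left(23 + o\right)$ ($v{\left(o \right)} = \left(o - \left(2 - 5^{2}\right)\right) \left(o + 10\right) = \left(o + \left(-2 + 25\right)\right) \left(10 + o\right) = \left(o + 23\right) \left(10 + o\right) = \left(23 + o\right) \left(10 + o\right) = \left(10 + o\right) \left(23 + o\right)$)
$F{\left(E,M \right)} = 230 + M^{2} + 33 M$
$\left(f{\left(-220,76 \right)} - 32967\right) \left(-18727 + F{\left(110,-80 \right)}\right) = \left(40 - 32967\right) \left(-18727 + \left(230 + \left(-80\right)^{2} + 33 \left(-80\right)\right)\right) = - 32927 \left(-18727 + \left(230 + 6400 - 2640\right)\right) = - 32927 \left(-18727 + 3990\right) = \left(-32927\right) \left(-14737\right) = 485245199$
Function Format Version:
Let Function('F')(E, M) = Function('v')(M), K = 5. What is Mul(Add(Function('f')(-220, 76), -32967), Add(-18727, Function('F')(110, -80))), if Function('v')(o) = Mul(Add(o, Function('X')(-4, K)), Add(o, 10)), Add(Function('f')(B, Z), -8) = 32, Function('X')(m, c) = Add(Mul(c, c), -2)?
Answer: 485245199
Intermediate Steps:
Function('X')(m, c) = Add(-2, Pow(c, 2)) (Function('X')(m, c) = Add(Pow(c, 2), -2) = Add(-2, Pow(c, 2)))
Function('f')(B, Z) = 40 (Function('f')(B, Z) = Add(8, 32) = 40)
Function('v')(o) = Mul(Add(10, o), Add(23, o)) (Function('v')(o) = Mul(Add(o, Add(-2, Pow(5, 2))), Add(o, 10)) = Mul(Add(o, Add(-2, 25)), Add(10, o)) = Mul(Add(o, 23), Add(10, o)) = Mul(Add(23, o), Add(10, o)) = Mul(Add(10, o), Add(23, o)))
Function('F')(E, M) = Add(230, Pow(M, 2), Mul(33, M))
Mul(Add(Function('f')(-220, 76), -32967), Add(-18727, Function('F')(110, -80))) = Mul(Add(40, -32967), Add(-18727, Add(230, Pow(-80, 2), Mul(33, -80)))) = Mul(-32927, Add(-18727, Add(230, 6400, -2640))) = Mul(-32927, Add(-18727, 3990)) = Mul(-32927, -14737) = 485245199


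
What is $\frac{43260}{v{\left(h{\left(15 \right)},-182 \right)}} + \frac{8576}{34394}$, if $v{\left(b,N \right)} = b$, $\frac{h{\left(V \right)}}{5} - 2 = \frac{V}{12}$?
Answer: $\frac{595209520}{223561} \approx 2662.4$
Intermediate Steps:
$h{\left(V \right)} = 10 + \frac{5 V}{12}$ ($h{\left(V \right)} = 10 + 5 \frac{V}{12} = 10 + \frac{5 V}{12}$)
$\frac{43260}{v{\left(h{\left(15 \right)},-182 \right)}} + \frac{8576}{34394} = \frac{43260}{10 + \frac{5}{12} \cdot 15} + \frac{8576}{34394} = \frac{43260}{10 + \frac{25}{4}} + 8576 \cdot \frac{1}{34394} = \frac{43260}{\frac{65}{4}} + \frac{4288}{17197} = 43260 \cdot \frac{4}{65} + \frac{4288}{17197} = \frac{34608}{13} + \frac{4288}{17197} = \frac{595209520}{223561}$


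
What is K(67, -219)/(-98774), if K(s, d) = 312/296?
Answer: -3/281126 ≈ -1.0671e-5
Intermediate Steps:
K(s, d) = 39/37 (K(s, d) = 312*(1/296) = 39/37)
K(67, -219)/(-98774) = (39/37)/(-98774) = (39/37)*(-1/98774) = -3/281126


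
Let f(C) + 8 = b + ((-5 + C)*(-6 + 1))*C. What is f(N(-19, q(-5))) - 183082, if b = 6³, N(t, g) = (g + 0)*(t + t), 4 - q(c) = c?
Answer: -776244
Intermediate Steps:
q(c) = 4 - c
N(t, g) = 2*g*t (N(t, g) = g*(2*t) = 2*g*t)
b = 216
f(C) = 208 + C*(25 - 5*C) (f(C) = -8 + (216 + ((-5 + C)*(-6 + 1))*C) = -8 + (216 + ((-5 + C)*(-5))*C) = -8 + (216 + (25 - 5*C)*C) = -8 + (216 + C*(25 - 5*C)) = 208 + C*(25 - 5*C))
f(N(-19, q(-5))) - 183082 = (208 - 5*1444*(4 - 1*(-5))² + 25*(2*(4 - 1*(-5))*(-19))) - 183082 = (208 - 5*1444*(4 + 5)² + 25*(2*(4 + 5)*(-19))) - 183082 = (208 - 5*(2*9*(-19))² + 25*(2*9*(-19))) - 183082 = (208 - 5*(-342)² + 25*(-342)) - 183082 = (208 - 5*116964 - 8550) - 183082 = (208 - 584820 - 8550) - 183082 = -593162 - 183082 = -776244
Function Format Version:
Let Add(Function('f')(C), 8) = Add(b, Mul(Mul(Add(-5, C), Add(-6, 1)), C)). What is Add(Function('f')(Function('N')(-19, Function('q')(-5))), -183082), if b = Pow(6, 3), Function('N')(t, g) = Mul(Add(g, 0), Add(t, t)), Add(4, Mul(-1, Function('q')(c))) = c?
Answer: -776244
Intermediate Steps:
Function('q')(c) = Add(4, Mul(-1, c))
Function('N')(t, g) = Mul(2, g, t) (Function('N')(t, g) = Mul(g, Mul(2, t)) = Mul(2, g, t))
b = 216
Function('f')(C) = Add(208, Mul(C, Add(25, Mul(-5, C)))) (Function('f')(C) = Add(-8, Add(216, Mul(Mul(Add(-5, C), Add(-6, 1)), C))) = Add(-8, Add(216, Mul(Mul(Add(-5, C), -5), C))) = Add(-8, Add(216, Mul(Add(25, Mul(-5, C)), C))) = Add(-8, Add(216, Mul(C, Add(25, Mul(-5, C))))) = Add(208, Mul(C, Add(25, Mul(-5, C)))))
Add(Function('f')(Function('N')(-19, Function('q')(-5))), -183082) = Add(Add(208, Mul(-5, Pow(Mul(2, Add(4, Mul(-1, -5)), -19), 2)), Mul(25, Mul(2, Add(4, Mul(-1, -5)), -19))), -183082) = Add(Add(208, Mul(-5, Pow(Mul(2, Add(4, 5), -19), 2)), Mul(25, Mul(2, Add(4, 5), -19))), -183082) = Add(Add(208, Mul(-5, Pow(Mul(2, 9, -19), 2)), Mul(25, Mul(2, 9, -19))), -183082) = Add(Add(208, Mul(-5, Pow(-342, 2)), Mul(25, -342)), -183082) = Add(Add(208, Mul(-5, 116964), -8550), -183082) = Add(Add(208, -584820, -8550), -183082) = Add(-593162, -183082) = -776244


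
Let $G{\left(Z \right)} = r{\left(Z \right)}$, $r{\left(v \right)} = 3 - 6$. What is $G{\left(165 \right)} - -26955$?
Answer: $26952$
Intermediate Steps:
$r{\left(v \right)} = -3$ ($r{\left(v \right)} = 3 - 6 = -3$)
$G{\left(Z \right)} = -3$
$G{\left(165 \right)} - -26955 = -3 - -26955 = -3 + 26955 = 26952$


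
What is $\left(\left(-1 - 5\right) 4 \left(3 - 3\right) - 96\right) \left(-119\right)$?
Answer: $11424$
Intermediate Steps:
$\left(\left(-1 - 5\right) 4 \left(3 - 3\right) - 96\right) \left(-119\right) = \left(\left(-1 - 5\right) 4 \cdot 0 - 96\right) \left(-119\right) = \left(\left(-6\right) 4 \cdot 0 - 96\right) \left(-119\right) = \left(\left(-24\right) 0 - 96\right) \left(-119\right) = \left(0 - 96\right) \left(-119\right) = \left(-96\right) \left(-119\right) = 11424$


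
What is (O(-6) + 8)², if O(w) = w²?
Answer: 1936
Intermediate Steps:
(O(-6) + 8)² = ((-6)² + 8)² = (36 + 8)² = 44² = 1936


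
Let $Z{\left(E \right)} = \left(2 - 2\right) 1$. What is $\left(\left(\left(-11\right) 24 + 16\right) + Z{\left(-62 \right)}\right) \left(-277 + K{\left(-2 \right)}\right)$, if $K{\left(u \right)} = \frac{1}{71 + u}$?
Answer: $\frac{4739776}{69} \approx 68692.0$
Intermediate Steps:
$Z{\left(E \right)} = 0$ ($Z{\left(E \right)} = 0 \cdot 1 = 0$)
$\left(\left(\left(-11\right) 24 + 16\right) + Z{\left(-62 \right)}\right) \left(-277 + K{\left(-2 \right)}\right) = \left(\left(\left(-11\right) 24 + 16\right) + 0\right) \left(-277 + \frac{1}{71 - 2}\right) = \left(\left(-264 + 16\right) + 0\right) \left(-277 + \frac{1}{69}\right) = \left(-248 + 0\right) \left(-277 + \frac{1}{69}\right) = \left(-248\right) \left(- \frac{19112}{69}\right) = \frac{4739776}{69}$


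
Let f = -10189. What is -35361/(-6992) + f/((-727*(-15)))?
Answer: 314370217/76247760 ≈ 4.1230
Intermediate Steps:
-35361/(-6992) + f/((-727*(-15))) = -35361/(-6992) - 10189/((-727*(-15))) = -35361*(-1/6992) - 10189/10905 = 35361/6992 - 10189*1/10905 = 35361/6992 - 10189/10905 = 314370217/76247760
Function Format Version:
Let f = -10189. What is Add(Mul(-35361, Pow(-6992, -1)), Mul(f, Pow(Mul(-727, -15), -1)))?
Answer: Rational(314370217, 76247760) ≈ 4.1230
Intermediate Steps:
Add(Mul(-35361, Pow(-6992, -1)), Mul(f, Pow(Mul(-727, -15), -1))) = Add(Mul(-35361, Pow(-6992, -1)), Mul(-10189, Pow(Mul(-727, -15), -1))) = Add(Mul(-35361, Rational(-1, 6992)), Mul(-10189, Pow(10905, -1))) = Add(Rational(35361, 6992), Mul(-10189, Rational(1, 10905))) = Add(Rational(35361, 6992), Rational(-10189, 10905)) = Rational(314370217, 76247760)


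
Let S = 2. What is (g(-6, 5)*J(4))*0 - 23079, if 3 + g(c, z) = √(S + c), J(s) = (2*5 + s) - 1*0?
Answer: -23079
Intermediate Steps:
J(s) = 10 + s (J(s) = (10 + s) + 0 = 10 + s)
g(c, z) = -3 + √(2 + c)
(g(-6, 5)*J(4))*0 - 23079 = ((-3 + √(2 - 6))*(10 + 4))*0 - 23079 = ((-3 + √(-4))*14)*0 - 23079 = ((-3 + 2*I)*14)*0 - 23079 = (-42 + 28*I)*0 - 23079 = 0 - 23079 = -23079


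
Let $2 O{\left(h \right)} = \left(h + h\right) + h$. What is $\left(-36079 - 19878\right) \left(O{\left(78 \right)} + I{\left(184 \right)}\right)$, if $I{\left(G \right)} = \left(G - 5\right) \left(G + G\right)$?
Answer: $-3692546473$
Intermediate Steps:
$I{\left(G \right)} = 2 G \left(-5 + G\right)$ ($I{\left(G \right)} = \left(-5 + G\right) 2 G = 2 G \left(-5 + G\right)$)
$O{\left(h \right)} = \frac{3 h}{2}$ ($O{\left(h \right)} = \frac{\left(h + h\right) + h}{2} = \frac{2 h + h}{2} = \frac{3 h}{2}$)
$\left(-36079 - 19878\right) \left(O{\left(78 \right)} + I{\left(184 \right)}\right) = \left(-36079 - 19878\right) \left(\frac{3}{2} \cdot 78 + 2 \cdot 184 \left(-5 + 184\right)\right) = - 55957 \left(117 + 2 \cdot 184 \cdot 179\right) = - 55957 \left(117 + 65872\right) = \left(-55957\right) 65989 = -3692546473$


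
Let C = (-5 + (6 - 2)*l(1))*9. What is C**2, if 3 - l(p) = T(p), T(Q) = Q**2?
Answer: 729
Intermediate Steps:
l(p) = 3 - p**2
C = 27 (C = (-5 + (6 - 2)*(3 - 1*1**2))*9 = (-5 + 4*(3 - 1*1))*9 = (-5 + 4*(3 - 1))*9 = (-5 + 4*2)*9 = (-5 + 8)*9 = 3*9 = 27)
C**2 = 27**2 = 729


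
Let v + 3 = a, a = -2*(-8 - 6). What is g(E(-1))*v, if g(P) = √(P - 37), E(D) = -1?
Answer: 25*I*√38 ≈ 154.11*I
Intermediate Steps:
g(P) = √(-37 + P)
a = 28 (a = -2*(-14) = 28)
v = 25 (v = -3 + 28 = 25)
g(E(-1))*v = √(-37 - 1)*25 = √(-38)*25 = (I*√38)*25 = 25*I*√38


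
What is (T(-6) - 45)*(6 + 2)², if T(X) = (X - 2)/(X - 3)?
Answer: -25408/9 ≈ -2823.1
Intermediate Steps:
T(X) = (-2 + X)/(-3 + X)
(T(-6) - 45)*(6 + 2)² = ((-2 - 6)/(-3 - 6) - 45)*(6 + 2)² = (-8/(-9) - 45)*8² = (-⅑*(-8) - 45)*64 = (8/9 - 45)*64 = -397/9*64 = -25408/9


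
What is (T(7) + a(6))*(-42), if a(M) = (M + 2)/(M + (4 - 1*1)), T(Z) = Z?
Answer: -994/3 ≈ -331.33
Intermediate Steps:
a(M) = (2 + M)/(3 + M) (a(M) = (2 + M)/(M + (4 - 1)) = (2 + M)/(M + 3) = (2 + M)/(3 + M))
(T(7) + a(6))*(-42) = (7 + (2 + 6)/(3 + 6))*(-42) = (7 + 8/9)*(-42) = (71/9)*(-42) = -994/3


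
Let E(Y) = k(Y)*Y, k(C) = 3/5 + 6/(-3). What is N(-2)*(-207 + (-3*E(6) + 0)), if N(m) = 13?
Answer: -11817/5 ≈ -2363.4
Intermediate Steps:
k(C) = -7/5 (k(C) = 3*(⅕) + 6*(-⅓) = ⅗ - 2 = -7/5)
E(Y) = -7*Y/5
N(-2)*(-207 + (-3*E(6) + 0)) = 13*(-207 + (-(-21)*6/5 + 0)) = 13*(-207 + (-3*(-42/5) + 0)) = 13*(-207 + (126/5 + 0)) = 13*(-207 + 126/5) = 13*(-909/5) = -11817/5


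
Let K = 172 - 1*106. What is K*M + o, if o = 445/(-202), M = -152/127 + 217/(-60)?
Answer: -20516472/64135 ≈ -319.90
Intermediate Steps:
M = -36679/7620 (M = -152*1/127 + 217*(-1/60) = -152/127 - 217/60 = -36679/7620 ≈ -4.8135)
K = 66 (K = 172 - 106 = 66)
o = -445/202 (o = 445*(-1/202) = -445/202 ≈ -2.2030)
K*M + o = 66*(-36679/7620) - 445/202 = -403469/1270 - 445/202 = -20516472/64135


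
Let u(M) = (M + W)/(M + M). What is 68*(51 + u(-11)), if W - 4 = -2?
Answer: 38454/11 ≈ 3495.8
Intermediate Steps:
W = 2 (W = 4 - 2 = 2)
u(M) = (2 + M)/(2*M) (u(M) = (M + 2)/(M + M) = (2 + M)/((2*M)) = (2 + M)*(1/(2*M)) = (2 + M)/(2*M))
68*(51 + u(-11)) = 68*(51 + (1/2)*(2 - 11)/(-11)) = 68*(51 + (1/2)*(-1/11)*(-9)) = 68*(51 + 9/22) = 68*(1131/22) = 38454/11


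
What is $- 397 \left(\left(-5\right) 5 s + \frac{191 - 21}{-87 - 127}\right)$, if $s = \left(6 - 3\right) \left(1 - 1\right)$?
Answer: $\frac{33745}{107} \approx 315.37$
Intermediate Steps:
$s = 0$ ($s = 3 \cdot 0 = 0$)
$- 397 \left(\left(-5\right) 5 s + \frac{191 - 21}{-87 - 127}\right) = - 397 \left(\left(-5\right) 5 \cdot 0 + \frac{191 - 21}{-87 - 127}\right) = - 397 \left(\left(-25\right) 0 + \frac{170}{-214}\right) = - 397 \left(0 + 170 \left(- \frac{1}{214}\right)\right) = - 397 \left(0 - \frac{85}{107}\right) = \left(-397\right) \left(- \frac{85}{107}\right) = \frac{33745}{107}$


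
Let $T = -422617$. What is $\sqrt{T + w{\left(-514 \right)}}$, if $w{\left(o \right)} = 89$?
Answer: $8 i \sqrt{6602} \approx 650.02 i$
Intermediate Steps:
$\sqrt{T + w{\left(-514 \right)}} = \sqrt{-422617 + 89} = \sqrt{-422528} = 8 i \sqrt{6602}$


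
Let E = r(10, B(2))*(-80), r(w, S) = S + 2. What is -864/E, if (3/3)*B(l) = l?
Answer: 27/10 ≈ 2.7000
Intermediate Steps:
B(l) = l
r(w, S) = 2 + S
E = -320 (E = (2 + 2)*(-80) = 4*(-80) = -320)
-864/E = -864/(-320) = -864*(-1/320) = 27/10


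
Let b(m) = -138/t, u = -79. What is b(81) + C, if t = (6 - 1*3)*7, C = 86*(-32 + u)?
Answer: -66868/7 ≈ -9552.6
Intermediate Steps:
C = -9546 (C = 86*(-32 - 79) = 86*(-111) = -9546)
t = 21 (t = (6 - 3)*7 = 3*7 = 21)
b(m) = -46/7 (b(m) = -138/21 = -138*1/21 = -46/7)
b(81) + C = -46/7 - 9546 = -66868/7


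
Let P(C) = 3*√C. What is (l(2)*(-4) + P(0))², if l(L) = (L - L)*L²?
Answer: 0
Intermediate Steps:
l(L) = 0 (l(L) = 0*L² = 0)
(l(2)*(-4) + P(0))² = (0*(-4) + 3*√0)² = (0 + 3*0)² = (0 + 0)² = 0² = 0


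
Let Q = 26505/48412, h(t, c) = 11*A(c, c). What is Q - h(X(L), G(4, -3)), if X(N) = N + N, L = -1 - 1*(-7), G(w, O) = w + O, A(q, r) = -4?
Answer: 113507/2548 ≈ 44.547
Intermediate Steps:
G(w, O) = O + w
L = 6 (L = -1 + 7 = 6)
X(N) = 2*N
h(t, c) = -44 (h(t, c) = 11*(-4) = -44)
Q = 1395/2548 (Q = 26505*(1/48412) = 1395/2548 ≈ 0.54749)
Q - h(X(L), G(4, -3)) = 1395/2548 - 1*(-44) = 1395/2548 + 44 = 113507/2548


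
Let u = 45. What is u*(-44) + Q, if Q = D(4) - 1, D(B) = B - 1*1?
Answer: -1978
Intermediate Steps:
D(B) = -1 + B (D(B) = B - 1 = -1 + B)
Q = 2 (Q = (-1 + 4) - 1 = 3 - 1 = 2)
u*(-44) + Q = 45*(-44) + 2 = -1980 + 2 = -1978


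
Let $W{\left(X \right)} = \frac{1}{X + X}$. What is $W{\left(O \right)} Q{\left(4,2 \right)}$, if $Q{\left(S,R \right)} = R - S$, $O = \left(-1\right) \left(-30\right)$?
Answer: $- \frac{1}{30} \approx -0.033333$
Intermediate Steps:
$O = 30$
$W{\left(X \right)} = \frac{1}{2 X}$
$W{\left(O \right)} Q{\left(4,2 \right)} = \frac{1}{2 \cdot 30} \left(2 - 4\right) = \frac{1}{2} \cdot \frac{1}{30} \left(2 - 4\right) = \frac{1}{60} \left(-2\right) = - \frac{1}{30}$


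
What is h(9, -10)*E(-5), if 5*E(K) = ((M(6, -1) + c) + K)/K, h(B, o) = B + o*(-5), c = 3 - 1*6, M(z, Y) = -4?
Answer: 708/25 ≈ 28.320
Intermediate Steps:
c = -3 (c = 3 - 6 = -3)
h(B, o) = B - 5*o
E(K) = (-7 + K)/(5*K) (E(K) = (((-4 - 3) + K)/K)/5 = ((-7 + K)/K)/5 = (-7 + K)/(5*K))
h(9, -10)*E(-5) = (9 - 5*(-10))*((1/5)*(-7 - 5)/(-5)) = (9 + 50)*((1/5)*(-1/5)*(-12)) = 59*(12/25) = 708/25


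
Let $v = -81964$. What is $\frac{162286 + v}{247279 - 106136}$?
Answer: $\frac{80322}{141143} \approx 0.56908$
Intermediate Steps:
$\frac{162286 + v}{247279 - 106136} = \frac{162286 - 81964}{247279 - 106136} = \frac{80322}{141143}$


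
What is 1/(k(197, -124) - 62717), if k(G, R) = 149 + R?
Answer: -1/62692 ≈ -1.5951e-5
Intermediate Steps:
1/(k(197, -124) - 62717) = 1/((149 - 124) - 62717) = 1/(25 - 62717) = 1/(-62692) = -1/62692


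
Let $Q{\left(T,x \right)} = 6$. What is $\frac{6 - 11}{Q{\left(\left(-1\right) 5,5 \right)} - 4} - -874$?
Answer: $\frac{1743}{2} \approx 871.5$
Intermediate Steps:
$\frac{6 - 11}{Q{\left(\left(-1\right) 5,5 \right)} - 4} - -874 = \frac{6 - 11}{6 - 4} - -874 = - \frac{5}{2} + 874 = \frac{1743}{2}$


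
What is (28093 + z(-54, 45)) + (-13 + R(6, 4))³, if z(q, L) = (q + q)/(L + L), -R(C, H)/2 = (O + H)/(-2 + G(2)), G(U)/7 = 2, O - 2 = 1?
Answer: 27268519/1080 ≈ 25249.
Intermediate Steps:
O = 3 (O = 2 + 1 = 3)
G(U) = 14 (G(U) = 7*2 = 14)
R(C, H) = -½ - H/6 (R(C, H) = -2*(3 + H)/(-2 + 14) = -2*(3 + H)/12 = -2*(¼ + H/12) = -½ - H/6)
z(q, L) = q/L (z(q, L) = (2*q)/((2*L)) = (2*q)*(1/(2*L)) = q/L)
(28093 + z(-54, 45)) + (-13 + R(6, 4))³ = (28093 - 54/45) + (-13 + (-½ - ⅙*4))³ = (28093 - 54*1/45) + (-13 + (-½ - ⅔))³ = (28093 - 6/5) + (-13 - 7/6)³ = 140459/5 + (-85/6)³ = 140459/5 - 614125/216 = 27268519/1080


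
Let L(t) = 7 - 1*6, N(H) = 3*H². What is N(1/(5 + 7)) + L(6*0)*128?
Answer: 6145/48 ≈ 128.02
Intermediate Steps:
L(t) = 1 (L(t) = 7 - 6 = 1)
N(1/(5 + 7)) + L(6*0)*128 = 3*(1/(5 + 7))² + 1*128 = 3*(1/12)² + 128 = 3*(1/144) + 128 = 1/48 + 128 = 6145/48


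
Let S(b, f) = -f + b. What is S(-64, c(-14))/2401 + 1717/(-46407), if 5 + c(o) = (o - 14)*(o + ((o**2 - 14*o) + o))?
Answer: 466119614/111423207 ≈ 4.1833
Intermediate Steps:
c(o) = -5 + (-14 + o)*(o**2 - 12*o) (c(o) = -5 + (o - 14)*(o + ((o**2 - 14*o) + o)) = -5 + (-14 + o)*(o + (o**2 - 13*o)) = -5 + (-14 + o)*(o**2 - 12*o))
S(b, f) = b - f
S(-64, c(-14))/2401 + 1717/(-46407) = (-64 - (-5 + (-14)**3 - 26*(-14)**2 + 168*(-14)))/2401 + 1717/(-46407) = (-64 - (-5 - 2744 - 26*196 - 2352))*(1/2401) + 1717*(-1/46407) = (-64 - (-5 - 2744 - 5096 - 2352))*(1/2401) - 1717/46407 = (-64 - 1*(-10197))*(1/2401) - 1717/46407 = (-64 + 10197)*(1/2401) - 1717/46407 = 10133*(1/2401) - 1717/46407 = 10133/2401 - 1717/46407 = 466119614/111423207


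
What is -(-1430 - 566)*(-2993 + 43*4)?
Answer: -5630716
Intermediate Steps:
-(-1430 - 566)*(-2993 + 43*4) = -(-1996)*(-2993 + 172) = -(-1996)*(-2821) = -1*5630716 = -5630716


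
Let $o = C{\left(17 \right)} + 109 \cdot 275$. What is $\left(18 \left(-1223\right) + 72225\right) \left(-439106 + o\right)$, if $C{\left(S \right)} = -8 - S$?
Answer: $-20544131916$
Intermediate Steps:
$o = 29950$ ($o = \left(-8 - 17\right) + 109 \cdot 275 = \left(-8 - 17\right) + 29975 = -25 + 29975 = 29950$)
$\left(18 \left(-1223\right) + 72225\right) \left(-439106 + o\right) = \left(18 \left(-1223\right) + 72225\right) \left(-439106 + 29950\right) = \left(-22014 + 72225\right) \left(-409156\right) = 50211 \left(-409156\right) = -20544131916$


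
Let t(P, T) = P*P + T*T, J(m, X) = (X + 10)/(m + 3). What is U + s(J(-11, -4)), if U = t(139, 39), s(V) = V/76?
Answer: 6335965/304 ≈ 20842.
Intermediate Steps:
J(m, X) = (10 + X)/(3 + m)
s(V) = V/76 (s(V) = V*(1/76) = V/76)
t(P, T) = P² + T²
U = 20842 (U = 139² + 39² = 19321 + 1521 = 20842)
U + s(J(-11, -4)) = 20842 + ((10 - 4)/(3 - 11))/76 = 20842 + (6/(-8))/76 = 20842 + (-⅛*6)/76 = 20842 + (1/76)*(-¾) = 20842 - 3/304 = 6335965/304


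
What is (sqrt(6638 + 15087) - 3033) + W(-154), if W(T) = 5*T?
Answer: -3803 + 5*sqrt(869) ≈ -3655.6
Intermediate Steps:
(sqrt(6638 + 15087) - 3033) + W(-154) = (sqrt(6638 + 15087) - 3033) + 5*(-154) = (sqrt(21725) - 3033) - 770 = (5*sqrt(869) - 3033) - 770 = (-3033 + 5*sqrt(869)) - 770 = -3803 + 5*sqrt(869)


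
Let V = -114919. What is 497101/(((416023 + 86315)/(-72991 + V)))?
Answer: -46705124455/251169 ≈ -1.8595e+5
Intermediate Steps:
497101/(((416023 + 86315)/(-72991 + V))) = 497101/(((416023 + 86315)/(-72991 - 114919))) = 497101/((502338/(-187910))) = 497101/((502338*(-1/187910))) = 497101/(-251169/93955) = 497101*(-93955/251169) = -46705124455/251169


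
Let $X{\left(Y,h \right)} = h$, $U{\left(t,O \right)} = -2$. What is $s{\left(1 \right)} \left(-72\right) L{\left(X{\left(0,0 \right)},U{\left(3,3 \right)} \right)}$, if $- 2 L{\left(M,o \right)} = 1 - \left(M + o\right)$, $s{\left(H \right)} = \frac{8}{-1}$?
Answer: $-864$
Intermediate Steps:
$s{\left(H \right)} = -8$ ($s{\left(H \right)} = 8 \left(-1\right) = -8$)
$L{\left(M,o \right)} = - \frac{1}{2} + \frac{M}{2} + \frac{o}{2}$ ($L{\left(M,o \right)} = - \frac{1 - \left(M + o\right)}{2} = - \frac{1 - M - o}{2} = - \frac{1}{2} + \frac{M}{2} + \frac{o}{2}$)
$s{\left(1 \right)} \left(-72\right) L{\left(X{\left(0,0 \right)},U{\left(3,3 \right)} \right)} = \left(-8\right) \left(-72\right) \left(- \frac{1}{2} + \frac{1}{2} \cdot 0 + \frac{1}{2} \left(-2\right)\right) = 576 \left(- \frac{1}{2} + 0 - 1\right) = 576 \left(- \frac{3}{2}\right) = -864$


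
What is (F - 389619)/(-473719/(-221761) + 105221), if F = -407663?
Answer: -88403026801/11667193950 ≈ -7.5771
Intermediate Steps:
(F - 389619)/(-473719/(-221761) + 105221) = (-407663 - 389619)/(-473719/(-221761) + 105221) = -797282/(-473719*(-1/221761) + 105221) = -797282/(473719/221761 + 105221) = -797282/23334387900/221761 = -797282*221761/23334387900 = -88403026801/11667193950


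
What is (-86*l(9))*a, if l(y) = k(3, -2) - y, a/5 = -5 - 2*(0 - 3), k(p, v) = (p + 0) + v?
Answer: 3440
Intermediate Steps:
k(p, v) = p + v
a = 5 (a = 5*(-5 - 2*(0 - 3)) = 5*(-5 - 2*(-3)) = 5*(-5 + 6) = 5*1 = 5)
l(y) = 1 - y (l(y) = (3 - 2) - y = 1 - y)
(-86*l(9))*a = -86*(1 - 1*9)*5 = -86*(1 - 9)*5 = -86*(-8)*5 = 688*5 = 3440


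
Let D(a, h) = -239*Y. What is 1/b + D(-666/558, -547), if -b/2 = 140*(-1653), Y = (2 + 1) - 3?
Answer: 1/462840 ≈ 2.1606e-6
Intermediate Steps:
Y = 0 (Y = 3 - 3 = 0)
D(a, h) = 0 (D(a, h) = -239*0 = 0)
b = 462840 (b = -280*(-1653) = -2*(-231420) = 462840)
1/b + D(-666/558, -547) = 1/462840 + 0 = 1/462840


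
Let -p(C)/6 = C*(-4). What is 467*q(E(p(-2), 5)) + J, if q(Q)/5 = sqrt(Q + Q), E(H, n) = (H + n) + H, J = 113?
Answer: 113 + 2335*I*sqrt(182) ≈ 113.0 + 31501.0*I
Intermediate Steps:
p(C) = 24*C (p(C) = -6*C*(-4) = -(-24)*C = 24*C)
E(H, n) = n + 2*H
q(Q) = 5*sqrt(2)*sqrt(Q) (q(Q) = 5*sqrt(Q + Q) = 5*sqrt(2*Q) = 5*(sqrt(2)*sqrt(Q)) = 5*sqrt(2)*sqrt(Q))
467*q(E(p(-2), 5)) + J = 467*(5*sqrt(2)*sqrt(5 + 2*(24*(-2)))) + 113 = 467*(5*sqrt(2)*sqrt(5 + 2*(-48))) + 113 = 467*(5*sqrt(2)*sqrt(5 - 96)) + 113 = 467*(5*sqrt(2)*sqrt(-91)) + 113 = 467*(5*sqrt(2)*(I*sqrt(91))) + 113 = 467*(5*I*sqrt(182)) + 113 = 2335*I*sqrt(182) + 113 = 113 + 2335*I*sqrt(182)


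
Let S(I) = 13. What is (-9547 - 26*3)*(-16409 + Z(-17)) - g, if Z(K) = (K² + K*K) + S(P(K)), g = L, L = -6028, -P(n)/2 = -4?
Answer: 152254278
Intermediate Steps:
P(n) = 8 (P(n) = -2*(-4) = 8)
g = -6028
Z(K) = 13 + 2*K² (Z(K) = (K² + K*K) + 13 = (K² + K²) + 13 = 2*K² + 13 = 13 + 2*K²)
(-9547 - 26*3)*(-16409 + Z(-17)) - g = (-9547 - 26*3)*(-16409 + (13 + 2*(-17)²)) - 1*(-6028) = (-9547 - 78)*(-16409 + (13 + 2*289)) + 6028 = -9625*(-16409 + (13 + 578)) + 6028 = -9625*(-16409 + 591) + 6028 = -9625*(-15818) + 6028 = 152248250 + 6028 = 152254278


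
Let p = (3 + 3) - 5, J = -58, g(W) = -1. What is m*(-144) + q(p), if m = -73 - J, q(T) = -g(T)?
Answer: 2161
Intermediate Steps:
p = 1 (p = 6 - 5 = 1)
q(T) = 1 (q(T) = -1*(-1) = 1)
m = -15 (m = -73 - 1*(-58) = -73 + 58 = -15)
m*(-144) + q(p) = -15*(-144) + 1 = 2160 + 1 = 2161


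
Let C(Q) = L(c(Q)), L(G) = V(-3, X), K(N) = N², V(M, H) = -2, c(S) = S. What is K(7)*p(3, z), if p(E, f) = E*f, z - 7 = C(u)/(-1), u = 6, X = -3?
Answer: 1323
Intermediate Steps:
L(G) = -2
C(Q) = -2
z = 9 (z = 7 - 2/(-1) = 7 - 2*(-1) = 7 + 2 = 9)
K(7)*p(3, z) = 7²*(3*9) = 49*27 = 1323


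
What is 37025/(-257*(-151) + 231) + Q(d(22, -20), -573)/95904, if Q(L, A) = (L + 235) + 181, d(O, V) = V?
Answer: 49532009/51998616 ≈ 0.95256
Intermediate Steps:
Q(L, A) = 416 + L (Q(L, A) = (235 + L) + 181 = 416 + L)
37025/(-257*(-151) + 231) + Q(d(22, -20), -573)/95904 = 37025/(-257*(-151) + 231) + (416 - 20)/95904 = 37025/(38807 + 231) + 396*(1/95904) = 37025/39038 + 11/2664 = 49532009/51998616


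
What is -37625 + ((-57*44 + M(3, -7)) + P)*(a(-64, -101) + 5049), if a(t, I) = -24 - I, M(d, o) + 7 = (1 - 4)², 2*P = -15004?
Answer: -51338633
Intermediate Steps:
P = -7502 (P = (½)*(-15004) = -7502)
M(d, o) = 2 (M(d, o) = -7 + (1 - 4)² = -7 + (-3)² = -7 + 9 = 2)
-37625 + ((-57*44 + M(3, -7)) + P)*(a(-64, -101) + 5049) = -37625 + ((-57*44 + 2) - 7502)*((-24 - 1*(-101)) + 5049) = -37625 + ((-2508 + 2) - 7502)*((-24 + 101) + 5049) = -37625 + (-2506 - 7502)*(77 + 5049) = -37625 - 10008*5126 = -37625 - 51301008 = -51338633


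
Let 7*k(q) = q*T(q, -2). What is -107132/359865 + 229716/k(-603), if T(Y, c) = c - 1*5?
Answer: 9178016416/24110955 ≈ 380.66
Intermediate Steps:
T(Y, c) = -5 + c (T(Y, c) = c - 5 = -5 + c)
k(q) = -q (k(q) = (q*(-5 - 2))/7 = (q*(-7))/7 = (-7*q)/7 = -q)
-107132/359865 + 229716/k(-603) = -107132/359865 + 229716/((-1*(-603))) = -107132*1/359865 + 229716/603 = -107132/359865 + 229716*(1/603) = -107132/359865 + 25524/67 = 9178016416/24110955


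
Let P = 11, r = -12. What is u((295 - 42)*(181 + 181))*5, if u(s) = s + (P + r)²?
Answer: 457935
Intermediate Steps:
u(s) = 1 + s (u(s) = s + (11 - 12)² = s + (-1)² = s + 1 = 1 + s)
u((295 - 42)*(181 + 181))*5 = (1 + (295 - 42)*(181 + 181))*5 = (1 + 253*362)*5 = (1 + 91586)*5 = 91587*5 = 457935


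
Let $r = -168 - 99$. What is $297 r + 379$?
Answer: $-78920$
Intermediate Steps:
$r = -267$
$297 r + 379 = 297 \left(-267\right) + 379 = -79299 + 379 = -78920$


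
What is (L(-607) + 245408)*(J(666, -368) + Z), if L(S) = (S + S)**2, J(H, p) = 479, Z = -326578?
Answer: -560630705196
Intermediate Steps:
L(S) = 4*S**2 (L(S) = (2*S)**2 = 4*S**2)
(L(-607) + 245408)*(J(666, -368) + Z) = (4*(-607)**2 + 245408)*(479 - 326578) = (4*368449 + 245408)*(-326099) = (1473796 + 245408)*(-326099) = 1719204*(-326099) = -560630705196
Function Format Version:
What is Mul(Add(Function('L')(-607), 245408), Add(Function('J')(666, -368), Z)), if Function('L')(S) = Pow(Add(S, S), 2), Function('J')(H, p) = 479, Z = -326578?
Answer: -560630705196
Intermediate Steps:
Function('L')(S) = Mul(4, Pow(S, 2)) (Function('L')(S) = Pow(Mul(2, S), 2) = Mul(4, Pow(S, 2)))
Mul(Add(Function('L')(-607), 245408), Add(Function('J')(666, -368), Z)) = Mul(Add(Mul(4, Pow(-607, 2)), 245408), Add(479, -326578)) = Mul(Add(Mul(4, 368449), 245408), -326099) = Mul(Add(1473796, 245408), -326099) = Mul(1719204, -326099) = -560630705196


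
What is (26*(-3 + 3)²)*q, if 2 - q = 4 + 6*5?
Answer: 0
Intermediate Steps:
q = -32 (q = 2 - (4 + 6*5) = 2 - (4 + 30) = 2 - 1*34 = 2 - 34 = -32)
(26*(-3 + 3)²)*q = (26*(-3 + 3)²)*(-32) = (26*0²)*(-32) = (26*0)*(-32) = 0*(-32) = 0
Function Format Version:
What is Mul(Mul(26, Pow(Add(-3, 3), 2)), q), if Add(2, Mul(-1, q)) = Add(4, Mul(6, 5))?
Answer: 0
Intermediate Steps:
q = -32 (q = Add(2, Mul(-1, Add(4, Mul(6, 5)))) = Add(2, Mul(-1, Add(4, 30))) = Add(2, Mul(-1, 34)) = Add(2, -34) = -32)
Mul(Mul(26, Pow(Add(-3, 3), 2)), q) = Mul(Mul(26, Pow(Add(-3, 3), 2)), -32) = Mul(Mul(26, Pow(0, 2)), -32) = Mul(Mul(26, 0), -32) = Mul(0, -32) = 0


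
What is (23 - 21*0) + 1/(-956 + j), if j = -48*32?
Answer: 57315/2492 ≈ 23.000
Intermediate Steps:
j = -1536
(23 - 21*0) + 1/(-956 + j) = (23 - 21*0) + 1/(-956 - 1536) = (23 + 0) + 1/(-2492) = 23 - 1/2492 = 57315/2492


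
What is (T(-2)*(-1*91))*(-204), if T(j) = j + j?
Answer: -74256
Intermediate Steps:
T(j) = 2*j
(T(-2)*(-1*91))*(-204) = ((2*(-2))*(-1*91))*(-204) = -4*(-91)*(-204) = 364*(-204) = -74256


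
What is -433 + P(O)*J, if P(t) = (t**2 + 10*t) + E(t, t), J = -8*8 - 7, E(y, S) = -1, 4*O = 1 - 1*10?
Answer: 14017/16 ≈ 876.06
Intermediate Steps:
O = -9/4 (O = (1 - 1*10)/4 = (1 - 10)/4 = (1/4)*(-9) = -9/4 ≈ -2.2500)
J = -71 (J = -64 - 7 = -71)
P(t) = -1 + t**2 + 10*t (P(t) = (t**2 + 10*t) - 1 = -1 + t**2 + 10*t)
-433 + P(O)*J = -433 + (-1 + (-9/4)**2 + 10*(-9/4))*(-71) = -433 + (-1 + 81/16 - 45/2)*(-71) = -433 - 295/16*(-71) = -433 + 20945/16 = 14017/16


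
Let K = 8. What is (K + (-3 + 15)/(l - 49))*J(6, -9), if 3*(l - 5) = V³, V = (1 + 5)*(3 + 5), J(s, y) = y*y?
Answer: 5965083/9205 ≈ 648.03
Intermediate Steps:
J(s, y) = y²
V = 48 (V = 6*8 = 48)
l = 36869 (l = 5 + (⅓)*48³ = 5 + (⅓)*110592 = 5 + 36864 = 36869)
(K + (-3 + 15)/(l - 49))*J(6, -9) = (8 + (-3 + 15)/(36869 - 49))*(-9)² = (8 + 12/36820)*81 = (8 + 12*(1/36820))*81 = (8 + 3/9205)*81 = (73643/9205)*81 = 5965083/9205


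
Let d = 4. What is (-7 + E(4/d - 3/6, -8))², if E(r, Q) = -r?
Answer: 225/4 ≈ 56.250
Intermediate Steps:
(-7 + E(4/d - 3/6, -8))² = (-7 - (4/4 - 3/6))² = (-7 - (4*(¼) - 3*⅙))² = (-7 - (1 - ½))² = (-7 - 1*½)² = (-7 - ½)² = (-15/2)² = 225/4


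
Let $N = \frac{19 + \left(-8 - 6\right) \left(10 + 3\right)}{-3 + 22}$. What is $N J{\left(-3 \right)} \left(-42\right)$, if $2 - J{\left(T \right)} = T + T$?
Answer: $\frac{54768}{19} \approx 2882.5$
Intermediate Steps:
$J{\left(T \right)} = 2 - 2 T$ ($J{\left(T \right)} = 2 - \left(T + T\right) = 2 - 2 T$)
$N = - \frac{163}{19}$ ($N = \frac{19 - 182}{19} = \left(19 - 182\right) \frac{1}{19} = \left(-163\right) \frac{1}{19} = - \frac{163}{19} \approx -8.5789$)
$N J{\left(-3 \right)} \left(-42\right) = - \frac{163 \left(2 - -6\right)}{19} \left(-42\right) = - \frac{163 \left(2 + 6\right)}{19} \left(-42\right) = \left(- \frac{163}{19}\right) 8 \left(-42\right) = \left(- \frac{1304}{19}\right) \left(-42\right) = \frac{54768}{19}$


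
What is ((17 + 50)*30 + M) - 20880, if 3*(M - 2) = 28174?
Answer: -28430/3 ≈ -9476.7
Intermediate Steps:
M = 28180/3 (M = 2 + (⅓)*28174 = 2 + 28174/3 = 28180/3 ≈ 9393.3)
((17 + 50)*30 + M) - 20880 = ((17 + 50)*30 + 28180/3) - 20880 = (67*30 + 28180/3) - 20880 = (2010 + 28180/3) - 20880 = 34210/3 - 20880 = -28430/3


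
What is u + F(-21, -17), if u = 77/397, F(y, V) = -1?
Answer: -320/397 ≈ -0.80605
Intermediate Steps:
u = 77/397 (u = 77*(1/397) = 77/397 ≈ 0.19395)
u + F(-21, -17) = 77/397 - 1 = -320/397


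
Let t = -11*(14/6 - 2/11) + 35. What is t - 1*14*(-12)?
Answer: 538/3 ≈ 179.33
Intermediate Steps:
t = 34/3 (t = -11*(14*(⅙) - 2*1/11) + 35 = -11*(7/3 - 2/11) + 35 = -11*71/33 + 35 = -71/3 + 35 = 34/3 ≈ 11.333)
t - 1*14*(-12) = 34/3 - 1*14*(-12) = 34/3 - 14*(-12) = 34/3 + 168 = 538/3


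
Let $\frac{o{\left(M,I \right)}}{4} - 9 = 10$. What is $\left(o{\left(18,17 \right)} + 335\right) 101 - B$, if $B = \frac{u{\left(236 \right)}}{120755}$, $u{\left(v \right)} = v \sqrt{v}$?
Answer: $41511 - \frac{472 \sqrt{59}}{120755} \approx 41511.0$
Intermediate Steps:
$o{\left(M,I \right)} = 76$ ($o{\left(M,I \right)} = 36 + 4 \cdot 10 = 36 + 40 = 76$)
$u{\left(v \right)} = v^{\frac{3}{2}}$
$B = \frac{472 \sqrt{59}}{120755}$ ($B = \frac{236^{\frac{3}{2}}}{120755} = 472 \sqrt{59} \cdot \frac{1}{120755} = \frac{472 \sqrt{59}}{120755} \approx 0.030024$)
$\left(o{\left(18,17 \right)} + 335\right) 101 - B = \left(76 + 335\right) 101 - \frac{472 \sqrt{59}}{120755} = 411 \cdot 101 - \frac{472 \sqrt{59}}{120755} = 41511 - \frac{472 \sqrt{59}}{120755}$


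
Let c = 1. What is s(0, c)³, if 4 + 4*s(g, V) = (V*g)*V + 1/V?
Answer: -27/64 ≈ -0.42188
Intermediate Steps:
s(g, V) = -1 + 1/(4*V) + g*V²/4 (s(g, V) = -1 + ((V*g)*V + 1/V)/4 = -1 + (g*V² + 1/V)/4 = -1 + (1/V + g*V²)/4 = -1 + (1/(4*V) + g*V²/4) = -1 + 1/(4*V) + g*V²/4)
s(0, c)³ = ((¼)*(1 + 1*(-4 + 0*1²))/1)³ = ((¼)*1*(1 + 1*(-4 + 0*1)))³ = ((¼)*1*(1 + 1*(-4 + 0)))³ = ((¼)*1*(1 + 1*(-4)))³ = ((¼)*1*(1 - 4))³ = ((¼)*1*(-3))³ = (-¾)³ = -27/64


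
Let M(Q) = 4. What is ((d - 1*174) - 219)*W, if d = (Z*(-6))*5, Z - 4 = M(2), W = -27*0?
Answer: 0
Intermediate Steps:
W = 0
Z = 8 (Z = 4 + 4 = 8)
d = -240 (d = (8*(-6))*5 = -48*5 = -240)
((d - 1*174) - 219)*W = ((-240 - 1*174) - 219)*0 = ((-240 - 174) - 219)*0 = (-414 - 219)*0 = -633*0 = 0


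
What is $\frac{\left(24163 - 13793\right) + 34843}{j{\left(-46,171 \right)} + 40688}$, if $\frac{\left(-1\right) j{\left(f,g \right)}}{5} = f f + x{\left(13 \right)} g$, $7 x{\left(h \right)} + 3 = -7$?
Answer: $\frac{105497}{73102} \approx 1.4431$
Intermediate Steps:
$x{\left(h \right)} = - \frac{10}{7}$ ($x{\left(h \right)} = - \frac{3}{7} + \frac{1}{7} \left(-7\right) = - \frac{3}{7} - 1 = - \frac{10}{7}$)
$j{\left(f,g \right)} = - 5 f^{2} + \frac{50 g}{7}$ ($j{\left(f,g \right)} = - 5 \left(f f - \frac{10 g}{7}\right) = - 5 \left(f^{2} - \frac{10 g}{7}\right) = - 5 f^{2} + \frac{50 g}{7}$)
$\frac{\left(24163 - 13793\right) + 34843}{j{\left(-46,171 \right)} + 40688} = \frac{\left(24163 - 13793\right) + 34843}{\left(- 5 \left(-46\right)^{2} + \frac{50}{7} \cdot 171\right) + 40688} = \frac{10370 + 34843}{\left(\left(-5\right) 2116 + \frac{8550}{7}\right) + 40688} = \frac{45213}{\left(-10580 + \frac{8550}{7}\right) + 40688} = \frac{45213}{- \frac{65510}{7} + 40688} = \frac{45213}{\frac{219306}{7}} = 45213 \cdot \frac{7}{219306} = \frac{105497}{73102}$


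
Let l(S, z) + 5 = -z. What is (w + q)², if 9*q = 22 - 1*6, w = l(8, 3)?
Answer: 3136/81 ≈ 38.716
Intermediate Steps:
l(S, z) = -5 - z
w = -8 (w = -5 - 1*3 = -5 - 3 = -8)
q = 16/9 (q = (22 - 1*6)/9 = (22 - 6)/9 = (⅑)*16 = 16/9 ≈ 1.7778)
(w + q)² = (-8 + 16/9)² = (-56/9)² = 3136/81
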